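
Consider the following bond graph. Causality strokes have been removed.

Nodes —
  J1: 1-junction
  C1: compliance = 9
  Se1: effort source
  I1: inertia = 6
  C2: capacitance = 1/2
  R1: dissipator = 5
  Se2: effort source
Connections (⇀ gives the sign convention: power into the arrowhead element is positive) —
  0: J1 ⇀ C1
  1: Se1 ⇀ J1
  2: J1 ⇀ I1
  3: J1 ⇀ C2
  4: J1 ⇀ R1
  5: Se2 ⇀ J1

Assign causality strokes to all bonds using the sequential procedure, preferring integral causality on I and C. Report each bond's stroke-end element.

β0 stroke at J1
β1 stroke at J1
β2 stroke at I1
β3 stroke at J1
β4 stroke at J1
β5 stroke at J1

#1 stroke→J1  (Se1: effort source, stroke at far end)
#5 stroke→J1  (Se2 (Se) sets effort on bond)
#0 stroke→J1  (C1 outputs effort q/C1)
#2 stroke→I1  (I1 outputs flow p/I1)
#3 stroke→J1  (1-jn J1 has f-setter on 2)
#4 stroke→J1  (J1 flow already set via bond 2)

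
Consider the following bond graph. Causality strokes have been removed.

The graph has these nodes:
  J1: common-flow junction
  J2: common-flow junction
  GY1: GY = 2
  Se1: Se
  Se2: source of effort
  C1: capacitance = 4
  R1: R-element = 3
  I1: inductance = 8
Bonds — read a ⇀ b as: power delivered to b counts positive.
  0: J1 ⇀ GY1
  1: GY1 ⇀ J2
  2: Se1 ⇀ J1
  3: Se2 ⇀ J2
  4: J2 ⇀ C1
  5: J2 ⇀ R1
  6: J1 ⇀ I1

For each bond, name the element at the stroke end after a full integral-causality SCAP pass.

#0 |J1
#1 |J2
#2 |J1
#3 |J2
#4 |J2
#5 |R1
#6 |I1

β2 stroke→J1  (Se1 (Se) sets effort on bond)
β3 stroke→J2  (Se2: effort source, stroke at far end)
β4 stroke→J2  (C1 outputs effort q/C1)
β6 stroke→I1  (I1 integral (f out))
β0 stroke→J1  (J1 flow already set via bond 6)
β1 stroke→J2  (GY1 both-in/both-out from 0)
β5 stroke→R1  (J2: last free bond brings flow in)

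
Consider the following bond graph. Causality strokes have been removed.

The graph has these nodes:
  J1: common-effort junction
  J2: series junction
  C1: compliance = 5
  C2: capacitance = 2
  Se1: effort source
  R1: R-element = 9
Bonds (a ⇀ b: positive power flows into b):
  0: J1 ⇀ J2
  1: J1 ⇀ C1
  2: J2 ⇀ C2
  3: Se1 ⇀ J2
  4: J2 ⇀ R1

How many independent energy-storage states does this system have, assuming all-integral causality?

bond 3 stroke→J2  (Se1: effort source, stroke at far end)
bond 1 stroke→J1  (prefer integral on C1)
bond 0 stroke→J2  (common-e at J1 fixed by 1)
bond 2 stroke→J2  (C2: C, integral causality)
bond 4 stroke→R1  (closing 1-jn rule on J2)

2  (C1, C2 all integral)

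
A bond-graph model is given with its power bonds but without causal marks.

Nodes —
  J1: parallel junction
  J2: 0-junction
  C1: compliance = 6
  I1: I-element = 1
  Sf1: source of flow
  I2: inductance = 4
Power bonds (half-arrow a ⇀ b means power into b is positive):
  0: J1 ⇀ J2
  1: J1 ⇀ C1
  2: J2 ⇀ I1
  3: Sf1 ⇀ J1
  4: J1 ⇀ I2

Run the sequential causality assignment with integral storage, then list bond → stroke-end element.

bond 3 →Sf1  (Sf1 (Sf) sets flow on bond)
bond 1 →J1  (prefer integral on C1)
bond 0 →J2  (common-e at J1 fixed by 1)
bond 4 →I2  (0-jn J1 has e-setter on 1)
bond 2 →I1  (0-jn J2 has e-setter on 0)

β0 |J2
β1 |J1
β2 |I1
β3 |Sf1
β4 |I2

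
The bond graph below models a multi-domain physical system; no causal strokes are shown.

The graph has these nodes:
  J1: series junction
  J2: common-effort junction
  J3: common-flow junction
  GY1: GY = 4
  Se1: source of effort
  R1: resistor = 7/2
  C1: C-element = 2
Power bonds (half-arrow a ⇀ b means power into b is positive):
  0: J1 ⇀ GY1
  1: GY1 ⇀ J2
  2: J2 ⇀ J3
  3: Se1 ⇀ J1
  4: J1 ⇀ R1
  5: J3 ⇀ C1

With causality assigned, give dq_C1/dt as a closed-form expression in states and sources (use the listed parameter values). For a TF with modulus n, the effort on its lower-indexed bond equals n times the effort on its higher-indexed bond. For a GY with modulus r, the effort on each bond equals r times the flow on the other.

b3 →J1  (Se1 fixes effort; stroke away)
b5 →J3  (prefer integral on C1)
b2 →J2  (J3: last free bond brings flow in)
b1 →GY1  (J2 effort already set via bond 2)
b0 →GY1  (GY1: gyrator matches bond 1)
b4 →J1  (common-f at J1 fixed by 0)

dq_C1/dt = E_Se1/4 - 7*q_C1/64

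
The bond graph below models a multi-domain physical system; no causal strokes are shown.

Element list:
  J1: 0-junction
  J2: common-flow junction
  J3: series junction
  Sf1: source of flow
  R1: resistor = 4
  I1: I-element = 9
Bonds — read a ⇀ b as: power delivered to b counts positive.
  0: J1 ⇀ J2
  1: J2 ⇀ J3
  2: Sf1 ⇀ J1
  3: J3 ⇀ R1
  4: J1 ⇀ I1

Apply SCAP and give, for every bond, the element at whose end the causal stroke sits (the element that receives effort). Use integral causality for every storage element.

b2 stroke→Sf1  (Sf1: flow source, stroke at near end)
b4 stroke→I1  (prefer integral on I1)
b0 stroke→J1  (closing 0-jn rule on J1)
b1 stroke→J2  (J2 flow already set via bond 0)
b3 stroke→J3  (1-jn J3 has f-setter on 1)

#0 →J1
#1 →J2
#2 →Sf1
#3 →J3
#4 →I1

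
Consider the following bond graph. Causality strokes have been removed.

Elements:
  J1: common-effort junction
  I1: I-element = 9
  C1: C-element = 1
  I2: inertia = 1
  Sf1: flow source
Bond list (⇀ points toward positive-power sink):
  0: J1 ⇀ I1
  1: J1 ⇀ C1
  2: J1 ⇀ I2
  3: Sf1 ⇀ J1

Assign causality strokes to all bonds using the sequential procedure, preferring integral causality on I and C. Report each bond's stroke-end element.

β0 stroke at I1
β1 stroke at J1
β2 stroke at I2
β3 stroke at Sf1

bond 3 stroke→Sf1  (Sf1: flow source, stroke at near end)
bond 0 stroke→I1  (I1: I, integral causality)
bond 1 stroke→J1  (C1: C, integral causality)
bond 2 stroke→I2  (common-e at J1 fixed by 1)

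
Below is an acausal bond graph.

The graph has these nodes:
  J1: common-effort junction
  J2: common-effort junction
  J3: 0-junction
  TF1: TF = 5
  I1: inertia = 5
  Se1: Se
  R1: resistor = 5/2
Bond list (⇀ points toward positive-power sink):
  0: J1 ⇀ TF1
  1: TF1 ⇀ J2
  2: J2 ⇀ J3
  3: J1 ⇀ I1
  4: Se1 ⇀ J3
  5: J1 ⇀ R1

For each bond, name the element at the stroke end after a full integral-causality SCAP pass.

#4 stroke at J3  (Se1 fixes effort; stroke away)
#2 stroke at J2  (J3: bond 4 brought effort, rest push out)
#1 stroke at TF1  (J2: bond 2 brought effort, rest push out)
#0 stroke at J1  (TF TF1: opposite of bond 1)
#3 stroke at I1  (J1: bond 0 brought effort, rest push out)
#5 stroke at R1  (J1: bond 0 brought effort, rest push out)

β0 stroke→J1
β1 stroke→TF1
β2 stroke→J2
β3 stroke→I1
β4 stroke→J3
β5 stroke→R1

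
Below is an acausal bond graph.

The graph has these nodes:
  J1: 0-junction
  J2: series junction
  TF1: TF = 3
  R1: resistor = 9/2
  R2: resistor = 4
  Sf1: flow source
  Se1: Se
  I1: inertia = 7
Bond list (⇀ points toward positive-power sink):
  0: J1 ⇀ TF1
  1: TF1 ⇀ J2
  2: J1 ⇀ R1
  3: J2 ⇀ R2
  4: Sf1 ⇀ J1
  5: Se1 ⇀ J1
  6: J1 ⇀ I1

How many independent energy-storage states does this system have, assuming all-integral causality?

1  (I1 all integral)

#4 |Sf1  (Sf1 (Sf) sets flow on bond)
#5 |J1  (Se1 fixes effort; stroke away)
#0 |TF1  (0-jn J1 has e-setter on 5)
#2 |R1  (common-e at J1 fixed by 5)
#6 |I1  (common-e at J1 fixed by 5)
#1 |J2  (TF1: transformer flips bond 0)
#3 |R2  (J2: last free bond brings flow in)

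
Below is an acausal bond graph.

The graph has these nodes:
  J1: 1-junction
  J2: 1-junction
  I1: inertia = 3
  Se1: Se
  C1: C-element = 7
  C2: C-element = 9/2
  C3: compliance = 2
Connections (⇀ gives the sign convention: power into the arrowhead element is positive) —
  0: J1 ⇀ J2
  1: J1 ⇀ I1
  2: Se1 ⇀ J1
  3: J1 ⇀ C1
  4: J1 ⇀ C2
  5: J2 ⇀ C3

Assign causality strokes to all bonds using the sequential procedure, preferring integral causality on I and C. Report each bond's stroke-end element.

b0 stroke→J1
b1 stroke→I1
b2 stroke→J1
b3 stroke→J1
b4 stroke→J1
b5 stroke→J2

bond 2 →J1  (Se1: effort source, stroke at far end)
bond 1 →I1  (I1 integral (f out))
bond 0 →J1  (common-f at J1 fixed by 1)
bond 3 →J1  (common-f at J1 fixed by 1)
bond 4 →J1  (1-jn J1 has f-setter on 1)
bond 5 →J2  (1-jn J2 has f-setter on 0)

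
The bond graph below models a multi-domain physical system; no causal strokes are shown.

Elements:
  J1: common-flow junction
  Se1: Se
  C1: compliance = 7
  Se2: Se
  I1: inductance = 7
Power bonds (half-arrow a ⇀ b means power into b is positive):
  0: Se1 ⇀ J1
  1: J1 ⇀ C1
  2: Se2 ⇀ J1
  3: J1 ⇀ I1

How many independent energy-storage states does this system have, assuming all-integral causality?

bond 0 →J1  (Se1: effort source, stroke at far end)
bond 2 →J1  (Se2: effort source, stroke at far end)
bond 1 →J1  (C1 integral (e out))
bond 3 →I1  (closing 1-jn rule on J1)

2  (C1, I1 all integral)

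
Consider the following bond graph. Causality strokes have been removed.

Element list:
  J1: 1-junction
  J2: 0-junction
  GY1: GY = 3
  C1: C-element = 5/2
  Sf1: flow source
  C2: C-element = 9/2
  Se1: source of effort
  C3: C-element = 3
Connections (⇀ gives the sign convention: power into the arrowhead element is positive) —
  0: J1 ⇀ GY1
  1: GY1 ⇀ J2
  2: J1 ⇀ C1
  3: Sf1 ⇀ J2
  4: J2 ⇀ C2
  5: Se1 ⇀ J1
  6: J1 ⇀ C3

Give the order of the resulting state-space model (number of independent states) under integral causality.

#3 |Sf1  (source Sf1 imposes f)
#5 |J1  (Se1: effort source, stroke at far end)
#2 |J1  (C1: C, integral causality)
#4 |J2  (prefer integral on C2)
#1 |GY1  (J2 effort already set via bond 4)
#0 |GY1  (GY1: gyrator matches bond 1)
#6 |J1  (1-jn J1 has f-setter on 0)

3  (C1, C2, C3 all integral)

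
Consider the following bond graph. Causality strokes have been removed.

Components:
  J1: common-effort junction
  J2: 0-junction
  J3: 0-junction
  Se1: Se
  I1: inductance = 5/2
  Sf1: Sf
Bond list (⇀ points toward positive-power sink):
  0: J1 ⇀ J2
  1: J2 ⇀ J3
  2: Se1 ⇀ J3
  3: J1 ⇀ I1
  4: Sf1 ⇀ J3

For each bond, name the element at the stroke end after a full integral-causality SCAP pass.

#0 stroke at J1
#1 stroke at J2
#2 stroke at J3
#3 stroke at I1
#4 stroke at Sf1

bond 2 stroke at J3  (Se1 (Se) sets effort on bond)
bond 4 stroke at Sf1  (source Sf1 imposes f)
bond 1 stroke at J2  (J3: bond 2 brought effort, rest push out)
bond 0 stroke at J1  (common-e at J2 fixed by 1)
bond 3 stroke at I1  (common-e at J1 fixed by 0)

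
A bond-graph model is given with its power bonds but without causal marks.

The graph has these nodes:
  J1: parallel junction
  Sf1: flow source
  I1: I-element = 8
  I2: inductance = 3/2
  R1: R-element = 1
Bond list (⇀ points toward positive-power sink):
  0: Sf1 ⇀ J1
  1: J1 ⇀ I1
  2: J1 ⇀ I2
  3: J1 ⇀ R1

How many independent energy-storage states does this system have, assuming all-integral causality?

b0 stroke→Sf1  (Sf1 fixes flow; stroke at Sf1)
b1 stroke→I1  (I1: I, integral causality)
b2 stroke→I2  (I2 integral (f out))
b3 stroke→J1  (closing 0-jn rule on J1)

2  (I1, I2 all integral)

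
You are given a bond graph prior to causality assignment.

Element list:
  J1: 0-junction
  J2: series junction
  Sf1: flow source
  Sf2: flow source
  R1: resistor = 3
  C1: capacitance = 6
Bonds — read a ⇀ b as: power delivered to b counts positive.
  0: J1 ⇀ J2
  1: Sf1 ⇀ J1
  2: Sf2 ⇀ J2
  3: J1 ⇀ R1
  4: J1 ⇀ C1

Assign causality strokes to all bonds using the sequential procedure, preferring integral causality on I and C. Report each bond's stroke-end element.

#0 |J2
#1 |Sf1
#2 |Sf2
#3 |R1
#4 |J1

#1 stroke at Sf1  (Sf1 (Sf) sets flow on bond)
#2 stroke at Sf2  (Sf2 fixes flow; stroke at Sf2)
#0 stroke at J2  (1-jn J2 has f-setter on 2)
#4 stroke at J1  (C1: C, integral causality)
#3 stroke at R1  (common-e at J1 fixed by 4)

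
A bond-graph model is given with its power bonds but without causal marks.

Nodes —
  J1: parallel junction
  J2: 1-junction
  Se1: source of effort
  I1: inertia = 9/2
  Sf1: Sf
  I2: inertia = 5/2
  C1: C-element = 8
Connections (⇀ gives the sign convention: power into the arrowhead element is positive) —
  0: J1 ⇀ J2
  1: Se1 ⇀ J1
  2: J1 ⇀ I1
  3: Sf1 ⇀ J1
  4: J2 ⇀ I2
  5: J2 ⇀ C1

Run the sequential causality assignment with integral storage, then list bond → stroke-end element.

bond 0 stroke at J2
bond 1 stroke at J1
bond 2 stroke at I1
bond 3 stroke at Sf1
bond 4 stroke at I2
bond 5 stroke at J2

bond 1 stroke at J1  (Se1 (Se) sets effort on bond)
bond 3 stroke at Sf1  (Sf1 (Sf) sets flow on bond)
bond 0 stroke at J2  (common-e at J1 fixed by 1)
bond 2 stroke at I1  (0-jn J1 has e-setter on 1)
bond 4 stroke at I2  (I2 outputs flow p/I2)
bond 5 stroke at J2  (1-jn J2 has f-setter on 4)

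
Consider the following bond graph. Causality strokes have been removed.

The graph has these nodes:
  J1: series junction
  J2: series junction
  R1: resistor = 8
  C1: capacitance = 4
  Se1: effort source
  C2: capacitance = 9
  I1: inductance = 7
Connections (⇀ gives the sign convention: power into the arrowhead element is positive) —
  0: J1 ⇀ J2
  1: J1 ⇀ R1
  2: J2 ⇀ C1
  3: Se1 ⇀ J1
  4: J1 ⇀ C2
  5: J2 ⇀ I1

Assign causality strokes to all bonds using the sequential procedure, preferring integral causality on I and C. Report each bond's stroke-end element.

bond 0 →J2
bond 1 →J1
bond 2 →J2
bond 3 →J1
bond 4 →J1
bond 5 →I1

b3 →J1  (Se1 (Se) sets effort on bond)
b2 →J2  (C1: C, integral causality)
b4 →J1  (C2: C, integral causality)
b5 →I1  (I1 outputs flow p/I1)
b0 →J2  (common-f at J2 fixed by 5)
b1 →J1  (J1 flow already set via bond 0)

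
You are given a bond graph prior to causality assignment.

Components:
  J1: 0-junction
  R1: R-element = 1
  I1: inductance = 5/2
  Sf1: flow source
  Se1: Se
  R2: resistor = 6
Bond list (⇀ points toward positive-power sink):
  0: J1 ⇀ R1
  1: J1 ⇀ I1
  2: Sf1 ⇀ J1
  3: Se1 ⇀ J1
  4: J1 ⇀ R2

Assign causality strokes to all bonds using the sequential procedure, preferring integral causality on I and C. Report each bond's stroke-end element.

bond 2 →Sf1  (Sf1 (Sf) sets flow on bond)
bond 3 →J1  (Se1 fixes effort; stroke away)
bond 0 →R1  (J1 effort already set via bond 3)
bond 1 →I1  (0-jn J1 has e-setter on 3)
bond 4 →R2  (0-jn J1 has e-setter on 3)

b0 |R1
b1 |I1
b2 |Sf1
b3 |J1
b4 |R2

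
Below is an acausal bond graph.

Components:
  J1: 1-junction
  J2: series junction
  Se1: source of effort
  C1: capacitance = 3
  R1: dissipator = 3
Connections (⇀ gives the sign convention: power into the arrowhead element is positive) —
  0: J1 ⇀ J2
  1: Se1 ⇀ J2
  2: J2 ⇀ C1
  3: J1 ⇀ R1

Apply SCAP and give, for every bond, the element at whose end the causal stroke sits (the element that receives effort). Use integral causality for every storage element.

#1 stroke at J2  (source Se1 imposes e)
#2 stroke at J2  (C1 integral (e out))
#0 stroke at J1  (closing 1-jn rule on J2)
#3 stroke at R1  (closing 1-jn rule on J1)

b0 →J1
b1 →J2
b2 →J2
b3 →R1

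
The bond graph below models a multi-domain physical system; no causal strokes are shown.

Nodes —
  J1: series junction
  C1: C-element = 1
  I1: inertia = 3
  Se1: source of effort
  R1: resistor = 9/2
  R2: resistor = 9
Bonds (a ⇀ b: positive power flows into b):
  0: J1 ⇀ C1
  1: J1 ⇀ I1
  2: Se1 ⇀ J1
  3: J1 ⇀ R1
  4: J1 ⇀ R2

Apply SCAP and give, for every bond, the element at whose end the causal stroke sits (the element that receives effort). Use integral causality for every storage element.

#0 |J1
#1 |I1
#2 |J1
#3 |J1
#4 |J1

β2 |J1  (Se1: effort source, stroke at far end)
β0 |J1  (C1 integral (e out))
β1 |I1  (I1 outputs flow p/I1)
β3 |J1  (1-jn J1 has f-setter on 1)
β4 |J1  (J1: bond 1 brought flow, rest push out)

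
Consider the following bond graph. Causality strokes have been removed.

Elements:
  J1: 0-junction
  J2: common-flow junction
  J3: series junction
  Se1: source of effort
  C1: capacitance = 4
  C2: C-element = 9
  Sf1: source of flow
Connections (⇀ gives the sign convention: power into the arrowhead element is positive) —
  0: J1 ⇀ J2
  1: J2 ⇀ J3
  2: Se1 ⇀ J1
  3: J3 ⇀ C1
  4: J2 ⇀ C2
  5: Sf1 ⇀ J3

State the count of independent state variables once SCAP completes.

β2 →J1  (Se1: effort source, stroke at far end)
β5 →Sf1  (Sf1 fixes flow; stroke at Sf1)
β0 →J2  (0-jn J1 has e-setter on 2)
β1 →J3  (1-jn J3 has f-setter on 5)
β3 →J3  (1-jn J3 has f-setter on 5)
β4 →J2  (J2 flow already set via bond 1)

2  (C1, C2 all integral)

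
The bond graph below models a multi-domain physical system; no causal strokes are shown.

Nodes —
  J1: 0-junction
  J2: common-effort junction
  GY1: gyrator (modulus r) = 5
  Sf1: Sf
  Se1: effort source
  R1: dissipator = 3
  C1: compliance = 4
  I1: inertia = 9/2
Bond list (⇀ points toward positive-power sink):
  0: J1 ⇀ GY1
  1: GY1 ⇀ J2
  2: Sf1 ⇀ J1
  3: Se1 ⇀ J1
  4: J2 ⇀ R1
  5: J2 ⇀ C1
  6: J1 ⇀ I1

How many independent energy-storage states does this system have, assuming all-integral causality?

2  (C1, I1 all integral)

b2 →Sf1  (source Sf1 imposes f)
b3 →J1  (source Se1 imposes e)
b0 →GY1  (common-e at J1 fixed by 3)
b6 →I1  (J1 effort already set via bond 3)
b1 →GY1  (GY1 both-in/both-out from 0)
b5 →J2  (C1: C, integral causality)
b4 →R1  (0-jn J2 has e-setter on 5)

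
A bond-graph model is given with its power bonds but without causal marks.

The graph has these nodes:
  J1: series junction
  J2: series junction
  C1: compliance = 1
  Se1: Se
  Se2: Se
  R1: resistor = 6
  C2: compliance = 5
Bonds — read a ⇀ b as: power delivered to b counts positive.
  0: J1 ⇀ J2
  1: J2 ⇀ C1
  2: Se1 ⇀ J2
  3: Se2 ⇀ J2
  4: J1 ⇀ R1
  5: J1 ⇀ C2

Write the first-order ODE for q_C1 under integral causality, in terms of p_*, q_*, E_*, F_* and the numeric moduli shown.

dq_C1/dt = E_Se1/6 + E_Se2/6 - q_C1/6 - q_C2/30

bond 2 →J2  (Se1 fixes effort; stroke away)
bond 3 →J2  (Se2 (Se) sets effort on bond)
bond 1 →J2  (prefer integral on C1)
bond 0 →J1  (J2 needs exactly one f-in)
bond 5 →J1  (C2: C, integral causality)
bond 4 →R1  (J1: last free bond brings flow in)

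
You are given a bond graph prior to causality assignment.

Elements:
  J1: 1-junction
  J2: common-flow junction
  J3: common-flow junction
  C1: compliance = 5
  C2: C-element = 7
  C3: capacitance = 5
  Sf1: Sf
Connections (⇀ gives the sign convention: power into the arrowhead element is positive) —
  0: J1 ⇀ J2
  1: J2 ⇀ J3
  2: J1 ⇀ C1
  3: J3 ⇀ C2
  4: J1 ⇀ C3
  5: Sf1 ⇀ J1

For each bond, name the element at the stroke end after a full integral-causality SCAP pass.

#0 |J1
#1 |J2
#2 |J1
#3 |J3
#4 |J1
#5 |Sf1

bond 5 →Sf1  (Sf1 (Sf) sets flow on bond)
bond 0 →J1  (J1 flow already set via bond 5)
bond 2 →J1  (1-jn J1 has f-setter on 5)
bond 4 →J1  (1-jn J1 has f-setter on 5)
bond 1 →J2  (J2: bond 0 brought flow, rest push out)
bond 3 →J3  (1-jn J3 has f-setter on 1)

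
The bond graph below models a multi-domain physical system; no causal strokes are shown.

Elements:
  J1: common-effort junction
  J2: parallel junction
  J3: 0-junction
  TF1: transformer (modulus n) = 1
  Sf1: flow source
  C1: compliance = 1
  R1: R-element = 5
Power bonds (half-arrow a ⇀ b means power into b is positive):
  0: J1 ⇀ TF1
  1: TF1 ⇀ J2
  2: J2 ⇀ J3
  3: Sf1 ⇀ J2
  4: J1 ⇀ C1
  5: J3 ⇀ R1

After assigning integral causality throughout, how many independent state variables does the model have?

1  (C1 all integral)

b3 stroke at Sf1  (Sf1 fixes flow; stroke at Sf1)
b4 stroke at J1  (C1 outputs effort q/C1)
b0 stroke at TF1  (0-jn J1 has e-setter on 4)
b1 stroke at J2  (TF TF1: opposite of bond 0)
b2 stroke at J3  (J2 effort already set via bond 1)
b5 stroke at R1  (J3 effort already set via bond 2)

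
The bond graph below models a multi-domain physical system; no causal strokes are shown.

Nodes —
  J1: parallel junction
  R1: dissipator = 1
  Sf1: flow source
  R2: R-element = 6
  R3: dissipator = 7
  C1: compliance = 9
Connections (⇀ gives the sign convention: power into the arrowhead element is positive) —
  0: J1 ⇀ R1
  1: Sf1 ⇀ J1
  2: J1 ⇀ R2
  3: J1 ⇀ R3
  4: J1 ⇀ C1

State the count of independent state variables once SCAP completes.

β1 stroke→Sf1  (Sf1: flow source, stroke at near end)
β4 stroke→J1  (C1: C, integral causality)
β0 stroke→R1  (J1: bond 4 brought effort, rest push out)
β2 stroke→R2  (J1: bond 4 brought effort, rest push out)
β3 stroke→R3  (common-e at J1 fixed by 4)

1  (C1 all integral)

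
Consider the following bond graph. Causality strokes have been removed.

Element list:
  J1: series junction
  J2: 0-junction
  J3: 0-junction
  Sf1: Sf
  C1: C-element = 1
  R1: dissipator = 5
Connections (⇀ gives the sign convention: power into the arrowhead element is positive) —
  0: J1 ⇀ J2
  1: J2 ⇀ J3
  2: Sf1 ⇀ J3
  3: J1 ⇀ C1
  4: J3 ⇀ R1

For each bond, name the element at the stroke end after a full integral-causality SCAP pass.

#2 →Sf1  (Sf1 fixes flow; stroke at Sf1)
#3 →J1  (C1: C, integral causality)
#0 →J2  (closing 1-jn rule on J1)
#1 →J3  (common-e at J2 fixed by 0)
#4 →R1  (common-e at J3 fixed by 1)

#0 stroke→J2
#1 stroke→J3
#2 stroke→Sf1
#3 stroke→J1
#4 stroke→R1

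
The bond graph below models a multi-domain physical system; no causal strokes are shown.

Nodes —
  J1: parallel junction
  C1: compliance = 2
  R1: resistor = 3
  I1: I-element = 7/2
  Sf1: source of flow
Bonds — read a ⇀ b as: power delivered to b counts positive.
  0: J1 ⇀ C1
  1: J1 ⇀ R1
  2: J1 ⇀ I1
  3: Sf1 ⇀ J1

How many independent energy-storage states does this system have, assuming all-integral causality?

2  (C1, I1 all integral)

#3 →Sf1  (Sf1: flow source, stroke at near end)
#0 →J1  (prefer integral on C1)
#1 →R1  (J1 effort already set via bond 0)
#2 →I1  (common-e at J1 fixed by 0)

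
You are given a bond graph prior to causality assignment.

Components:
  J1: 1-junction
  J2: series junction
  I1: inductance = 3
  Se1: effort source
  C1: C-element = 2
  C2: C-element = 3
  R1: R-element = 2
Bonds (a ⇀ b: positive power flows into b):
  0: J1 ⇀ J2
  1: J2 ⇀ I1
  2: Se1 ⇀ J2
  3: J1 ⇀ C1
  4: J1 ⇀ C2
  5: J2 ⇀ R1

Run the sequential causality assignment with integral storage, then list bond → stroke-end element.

#2 |J2  (Se1 fixes effort; stroke away)
#1 |I1  (I1 outputs flow p/I1)
#0 |J2  (J2: bond 1 brought flow, rest push out)
#5 |J2  (J2 flow already set via bond 1)
#3 |J1  (common-f at J1 fixed by 0)
#4 |J1  (J1 flow already set via bond 0)

b0 →J2
b1 →I1
b2 →J2
b3 →J1
b4 →J1
b5 →J2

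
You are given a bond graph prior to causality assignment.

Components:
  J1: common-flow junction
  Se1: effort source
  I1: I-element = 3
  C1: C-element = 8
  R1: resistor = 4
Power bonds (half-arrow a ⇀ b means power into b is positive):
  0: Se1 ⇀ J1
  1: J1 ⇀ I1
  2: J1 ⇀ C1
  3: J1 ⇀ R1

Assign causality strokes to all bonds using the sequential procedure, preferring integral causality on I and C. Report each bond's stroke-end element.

β0 stroke→J1
β1 stroke→I1
β2 stroke→J1
β3 stroke→J1

β0 stroke→J1  (source Se1 imposes e)
β1 stroke→I1  (I1 integral (f out))
β2 stroke→J1  (common-f at J1 fixed by 1)
β3 stroke→J1  (common-f at J1 fixed by 1)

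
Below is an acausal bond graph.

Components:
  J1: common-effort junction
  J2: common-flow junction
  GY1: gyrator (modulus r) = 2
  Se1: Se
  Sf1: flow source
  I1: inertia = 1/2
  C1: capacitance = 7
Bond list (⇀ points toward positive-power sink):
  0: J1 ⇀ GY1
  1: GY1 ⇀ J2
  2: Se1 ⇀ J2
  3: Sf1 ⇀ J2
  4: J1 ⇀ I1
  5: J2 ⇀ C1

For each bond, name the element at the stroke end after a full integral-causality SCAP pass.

b2 stroke at J2  (Se1: effort source, stroke at far end)
b3 stroke at Sf1  (source Sf1 imposes f)
b1 stroke at J2  (J2 flow already set via bond 3)
b5 stroke at J2  (J2: bond 3 brought flow, rest push out)
b0 stroke at J1  (GY GY1: same side as bond 1)
b4 stroke at I1  (0-jn J1 has e-setter on 0)

β0 stroke at J1
β1 stroke at J2
β2 stroke at J2
β3 stroke at Sf1
β4 stroke at I1
β5 stroke at J2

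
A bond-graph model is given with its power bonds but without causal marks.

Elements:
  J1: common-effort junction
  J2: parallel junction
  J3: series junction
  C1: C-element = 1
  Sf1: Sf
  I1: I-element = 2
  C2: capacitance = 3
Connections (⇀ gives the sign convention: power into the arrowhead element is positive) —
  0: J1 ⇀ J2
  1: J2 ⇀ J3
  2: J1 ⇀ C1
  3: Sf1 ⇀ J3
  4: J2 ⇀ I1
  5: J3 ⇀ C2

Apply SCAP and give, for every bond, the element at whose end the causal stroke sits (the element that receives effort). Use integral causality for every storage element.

b0 stroke at J2
b1 stroke at J3
b2 stroke at J1
b3 stroke at Sf1
b4 stroke at I1
b5 stroke at J3

#3 stroke at Sf1  (Sf1 fixes flow; stroke at Sf1)
#1 stroke at J3  (J3 flow already set via bond 3)
#5 stroke at J3  (J3 flow already set via bond 3)
#2 stroke at J1  (C1: C, integral causality)
#0 stroke at J2  (J1: bond 2 brought effort, rest push out)
#4 stroke at I1  (J2: bond 0 brought effort, rest push out)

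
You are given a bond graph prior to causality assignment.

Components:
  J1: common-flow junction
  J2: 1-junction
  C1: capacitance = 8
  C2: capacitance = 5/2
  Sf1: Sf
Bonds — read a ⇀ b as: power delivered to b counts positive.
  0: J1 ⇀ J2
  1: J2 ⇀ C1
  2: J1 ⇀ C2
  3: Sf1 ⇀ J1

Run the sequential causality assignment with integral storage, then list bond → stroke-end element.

b0 →J1
b1 →J2
b2 →J1
b3 →Sf1

bond 3 →Sf1  (Sf1 fixes flow; stroke at Sf1)
bond 0 →J1  (J1 flow already set via bond 3)
bond 2 →J1  (common-f at J1 fixed by 3)
bond 1 →J2  (common-f at J2 fixed by 0)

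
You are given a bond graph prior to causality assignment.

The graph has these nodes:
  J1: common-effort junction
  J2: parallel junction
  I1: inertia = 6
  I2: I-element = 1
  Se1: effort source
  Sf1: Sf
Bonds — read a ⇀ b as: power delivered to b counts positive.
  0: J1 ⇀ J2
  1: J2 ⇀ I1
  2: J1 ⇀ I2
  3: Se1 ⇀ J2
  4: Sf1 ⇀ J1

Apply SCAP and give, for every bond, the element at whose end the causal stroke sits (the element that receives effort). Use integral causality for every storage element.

β0 stroke at J1
β1 stroke at I1
β2 stroke at I2
β3 stroke at J2
β4 stroke at Sf1

#3 →J2  (Se1: effort source, stroke at far end)
#4 →Sf1  (Sf1 (Sf) sets flow on bond)
#0 →J1  (J2: bond 3 brought effort, rest push out)
#1 →I1  (common-e at J2 fixed by 3)
#2 →I2  (common-e at J1 fixed by 0)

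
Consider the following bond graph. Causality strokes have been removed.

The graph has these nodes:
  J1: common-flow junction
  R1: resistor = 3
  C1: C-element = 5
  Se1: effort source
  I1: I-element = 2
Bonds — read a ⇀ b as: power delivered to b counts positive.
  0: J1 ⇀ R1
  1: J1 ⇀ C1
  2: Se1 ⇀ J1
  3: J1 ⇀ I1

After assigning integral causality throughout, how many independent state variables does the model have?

2  (C1, I1 all integral)

bond 2 stroke→J1  (Se1: effort source, stroke at far end)
bond 1 stroke→J1  (C1: C, integral causality)
bond 3 stroke→I1  (I1: I, integral causality)
bond 0 stroke→J1  (J1 flow already set via bond 3)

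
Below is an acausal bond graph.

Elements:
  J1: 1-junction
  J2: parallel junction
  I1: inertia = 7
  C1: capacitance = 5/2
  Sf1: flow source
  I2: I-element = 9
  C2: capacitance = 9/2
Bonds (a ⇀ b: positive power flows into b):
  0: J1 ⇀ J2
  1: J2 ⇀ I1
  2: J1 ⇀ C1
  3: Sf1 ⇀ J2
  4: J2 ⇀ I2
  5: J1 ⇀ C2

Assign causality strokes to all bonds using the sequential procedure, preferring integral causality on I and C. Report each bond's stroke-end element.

β0 stroke→J2
β1 stroke→I1
β2 stroke→J1
β3 stroke→Sf1
β4 stroke→I2
β5 stroke→J1

b3 |Sf1  (Sf1 fixes flow; stroke at Sf1)
b1 |I1  (I1 integral (f out))
b2 |J1  (C1: C, integral causality)
b4 |I2  (I2 integral (f out))
b0 |J2  (J2 needs exactly one e-in)
b5 |J1  (common-f at J1 fixed by 0)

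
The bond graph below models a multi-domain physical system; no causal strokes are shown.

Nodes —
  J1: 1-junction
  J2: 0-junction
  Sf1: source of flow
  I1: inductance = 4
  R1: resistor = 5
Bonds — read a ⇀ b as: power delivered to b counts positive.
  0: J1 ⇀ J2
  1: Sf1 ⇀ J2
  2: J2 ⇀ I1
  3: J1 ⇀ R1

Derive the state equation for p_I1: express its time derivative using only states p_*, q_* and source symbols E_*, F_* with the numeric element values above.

b1 stroke→Sf1  (source Sf1 imposes f)
b2 stroke→I1  (I1: I, integral causality)
b0 stroke→J2  (J2: last free bond brings effort in)
b3 stroke→J1  (common-f at J1 fixed by 0)

dp_I1/dt = 5*F_Sf1 - 5*p_I1/4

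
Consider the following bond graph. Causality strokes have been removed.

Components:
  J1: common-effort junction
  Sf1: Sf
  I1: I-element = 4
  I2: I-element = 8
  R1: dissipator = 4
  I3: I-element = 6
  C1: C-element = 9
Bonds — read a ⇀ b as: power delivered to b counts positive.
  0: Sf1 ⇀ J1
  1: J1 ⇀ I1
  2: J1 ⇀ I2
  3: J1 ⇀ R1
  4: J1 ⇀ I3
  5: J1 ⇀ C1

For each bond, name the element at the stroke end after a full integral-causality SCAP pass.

bond 0 stroke→Sf1
bond 1 stroke→I1
bond 2 stroke→I2
bond 3 stroke→R1
bond 4 stroke→I3
bond 5 stroke→J1

b0 stroke→Sf1  (Sf1 fixes flow; stroke at Sf1)
b1 stroke→I1  (prefer integral on I1)
b2 stroke→I2  (I2 integral (f out))
b4 stroke→I3  (I3: I, integral causality)
b5 stroke→J1  (C1: C, integral causality)
b3 stroke→R1  (0-jn J1 has e-setter on 5)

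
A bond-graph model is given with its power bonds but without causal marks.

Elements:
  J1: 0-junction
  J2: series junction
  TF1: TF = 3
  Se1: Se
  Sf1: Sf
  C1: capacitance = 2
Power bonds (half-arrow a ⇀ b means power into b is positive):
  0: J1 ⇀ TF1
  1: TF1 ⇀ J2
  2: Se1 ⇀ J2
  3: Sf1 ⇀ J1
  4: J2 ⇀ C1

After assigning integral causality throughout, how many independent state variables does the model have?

1  (C1 all integral)

#2 |J2  (Se1 (Se) sets effort on bond)
#3 |Sf1  (source Sf1 imposes f)
#0 |J1  (only one effort-in slot at J1)
#1 |TF1  (TF1: transformer flips bond 0)
#4 |J2  (1-jn J2 has f-setter on 1)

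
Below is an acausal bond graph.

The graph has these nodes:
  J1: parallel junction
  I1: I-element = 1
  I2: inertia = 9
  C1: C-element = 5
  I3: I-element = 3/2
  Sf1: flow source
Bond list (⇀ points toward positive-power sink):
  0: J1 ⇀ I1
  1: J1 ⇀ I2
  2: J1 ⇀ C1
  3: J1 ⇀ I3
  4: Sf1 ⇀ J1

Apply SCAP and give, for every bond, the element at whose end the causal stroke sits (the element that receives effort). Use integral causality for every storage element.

bond 4 →Sf1  (Sf1: flow source, stroke at near end)
bond 0 →I1  (I1 integral (f out))
bond 1 →I2  (I2: I, integral causality)
bond 2 →J1  (C1 outputs effort q/C1)
bond 3 →I3  (0-jn J1 has e-setter on 2)

bond 0 |I1
bond 1 |I2
bond 2 |J1
bond 3 |I3
bond 4 |Sf1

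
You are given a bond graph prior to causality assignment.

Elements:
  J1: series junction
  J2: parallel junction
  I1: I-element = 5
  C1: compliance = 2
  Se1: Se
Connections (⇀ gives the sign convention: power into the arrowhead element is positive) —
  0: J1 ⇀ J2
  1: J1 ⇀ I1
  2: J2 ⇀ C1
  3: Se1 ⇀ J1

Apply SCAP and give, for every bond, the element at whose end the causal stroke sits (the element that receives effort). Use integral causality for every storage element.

β3 stroke at J1  (source Se1 imposes e)
β1 stroke at I1  (prefer integral on I1)
β0 stroke at J1  (J1 flow already set via bond 1)
β2 stroke at J2  (J2: last free bond brings effort in)

β0 →J1
β1 →I1
β2 →J2
β3 →J1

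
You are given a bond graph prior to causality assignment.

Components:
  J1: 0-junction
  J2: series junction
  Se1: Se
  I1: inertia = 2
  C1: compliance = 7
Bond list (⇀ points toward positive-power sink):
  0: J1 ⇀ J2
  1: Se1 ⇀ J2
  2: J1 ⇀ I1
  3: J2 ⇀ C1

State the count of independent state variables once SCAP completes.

β1 |J2  (Se1 (Se) sets effort on bond)
β2 |I1  (prefer integral on I1)
β0 |J1  (J1 needs exactly one e-in)
β3 |J2  (1-jn J2 has f-setter on 0)

2  (C1, I1 all integral)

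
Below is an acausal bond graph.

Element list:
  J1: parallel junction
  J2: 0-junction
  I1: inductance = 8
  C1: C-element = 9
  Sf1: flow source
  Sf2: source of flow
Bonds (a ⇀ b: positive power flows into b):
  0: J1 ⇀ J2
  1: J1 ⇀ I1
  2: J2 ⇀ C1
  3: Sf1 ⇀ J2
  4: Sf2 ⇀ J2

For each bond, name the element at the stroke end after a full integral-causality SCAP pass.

#3 stroke at Sf1  (Sf1: flow source, stroke at near end)
#4 stroke at Sf2  (Sf2: flow source, stroke at near end)
#1 stroke at I1  (prefer integral on I1)
#0 stroke at J1  (only one effort-in slot at J1)
#2 stroke at J2  (J2 needs exactly one e-in)

b0 stroke→J1
b1 stroke→I1
b2 stroke→J2
b3 stroke→Sf1
b4 stroke→Sf2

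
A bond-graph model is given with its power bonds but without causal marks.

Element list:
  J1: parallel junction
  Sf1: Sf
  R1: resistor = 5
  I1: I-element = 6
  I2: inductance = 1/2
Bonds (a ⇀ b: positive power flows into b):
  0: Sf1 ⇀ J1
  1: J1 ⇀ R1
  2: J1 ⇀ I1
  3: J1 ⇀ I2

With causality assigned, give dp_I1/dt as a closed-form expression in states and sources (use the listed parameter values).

β0 |Sf1  (Sf1 fixes flow; stroke at Sf1)
β2 |I1  (I1 integral (f out))
β3 |I2  (prefer integral on I2)
β1 |J1  (only one effort-in slot at J1)

dp_I1/dt = 5*F_Sf1 - 5*p_I1/6 - 10*p_I2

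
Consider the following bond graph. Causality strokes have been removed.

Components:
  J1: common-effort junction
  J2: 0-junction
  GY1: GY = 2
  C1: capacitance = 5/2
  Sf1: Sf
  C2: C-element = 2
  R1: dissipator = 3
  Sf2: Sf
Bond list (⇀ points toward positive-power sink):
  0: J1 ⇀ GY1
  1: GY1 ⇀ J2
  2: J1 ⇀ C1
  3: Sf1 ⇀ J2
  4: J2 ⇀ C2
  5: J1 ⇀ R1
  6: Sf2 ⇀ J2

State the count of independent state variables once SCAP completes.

b3 →Sf1  (Sf1 fixes flow; stroke at Sf1)
b6 →Sf2  (source Sf2 imposes f)
b2 →J1  (C1 integral (e out))
b0 →GY1  (0-jn J1 has e-setter on 2)
b5 →R1  (J1: bond 2 brought effort, rest push out)
b1 →GY1  (GY1: gyrator matches bond 0)
b4 →J2  (only one effort-in slot at J2)

2  (C1, C2 all integral)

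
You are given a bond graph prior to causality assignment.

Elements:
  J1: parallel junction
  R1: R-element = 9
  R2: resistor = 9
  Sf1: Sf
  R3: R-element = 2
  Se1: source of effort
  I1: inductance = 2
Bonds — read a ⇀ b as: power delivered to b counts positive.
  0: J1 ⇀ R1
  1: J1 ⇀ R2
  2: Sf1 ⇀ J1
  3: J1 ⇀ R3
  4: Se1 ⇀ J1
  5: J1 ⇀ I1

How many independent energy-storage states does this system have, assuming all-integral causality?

1  (I1 all integral)

bond 2 →Sf1  (source Sf1 imposes f)
bond 4 →J1  (Se1 fixes effort; stroke away)
bond 0 →R1  (J1 effort already set via bond 4)
bond 1 →R2  (J1 effort already set via bond 4)
bond 3 →R3  (J1 effort already set via bond 4)
bond 5 →I1  (J1: bond 4 brought effort, rest push out)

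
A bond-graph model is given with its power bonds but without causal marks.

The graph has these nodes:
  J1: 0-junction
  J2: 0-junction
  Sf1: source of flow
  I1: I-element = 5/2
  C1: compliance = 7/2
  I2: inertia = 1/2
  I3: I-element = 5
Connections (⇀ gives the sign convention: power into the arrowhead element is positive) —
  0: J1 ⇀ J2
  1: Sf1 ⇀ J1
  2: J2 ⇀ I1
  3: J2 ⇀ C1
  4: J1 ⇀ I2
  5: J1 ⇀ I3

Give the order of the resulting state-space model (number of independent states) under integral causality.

4  (C1, I1, I2, I3 all integral)

#1 →Sf1  (Sf1 fixes flow; stroke at Sf1)
#2 →I1  (I1 outputs flow p/I1)
#3 →J2  (C1: C, integral causality)
#0 →J1  (common-e at J2 fixed by 3)
#4 →I2  (J1 effort already set via bond 0)
#5 →I3  (common-e at J1 fixed by 0)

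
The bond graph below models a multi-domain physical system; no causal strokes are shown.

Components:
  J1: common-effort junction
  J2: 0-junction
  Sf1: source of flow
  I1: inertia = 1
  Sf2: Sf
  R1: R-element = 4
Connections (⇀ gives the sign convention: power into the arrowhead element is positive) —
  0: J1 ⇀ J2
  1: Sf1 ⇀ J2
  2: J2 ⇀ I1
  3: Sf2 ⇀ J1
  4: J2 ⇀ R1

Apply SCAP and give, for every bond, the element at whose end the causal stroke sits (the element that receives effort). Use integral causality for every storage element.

b1 stroke→Sf1  (Sf1 (Sf) sets flow on bond)
b3 stroke→Sf2  (source Sf2 imposes f)
b0 stroke→J1  (closing 0-jn rule on J1)
b2 stroke→I1  (I1: I, integral causality)
b4 stroke→J2  (J2 needs exactly one e-in)

β0 →J1
β1 →Sf1
β2 →I1
β3 →Sf2
β4 →J2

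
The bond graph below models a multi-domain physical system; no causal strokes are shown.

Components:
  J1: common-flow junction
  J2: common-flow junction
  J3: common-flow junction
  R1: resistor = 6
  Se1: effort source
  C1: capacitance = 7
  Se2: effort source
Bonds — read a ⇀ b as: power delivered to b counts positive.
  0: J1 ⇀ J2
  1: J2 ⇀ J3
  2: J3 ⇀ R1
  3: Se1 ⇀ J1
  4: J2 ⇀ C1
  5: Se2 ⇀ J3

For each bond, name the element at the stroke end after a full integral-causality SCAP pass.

b3 →J1  (Se1 fixes effort; stroke away)
b5 →J3  (Se2 (Se) sets effort on bond)
b0 →J2  (J1 needs exactly one f-in)
b4 →J2  (C1 outputs effort q/C1)
b1 →J3  (J2: last free bond brings flow in)
b2 →R1  (J3: last free bond brings flow in)

β0 stroke at J2
β1 stroke at J3
β2 stroke at R1
β3 stroke at J1
β4 stroke at J2
β5 stroke at J3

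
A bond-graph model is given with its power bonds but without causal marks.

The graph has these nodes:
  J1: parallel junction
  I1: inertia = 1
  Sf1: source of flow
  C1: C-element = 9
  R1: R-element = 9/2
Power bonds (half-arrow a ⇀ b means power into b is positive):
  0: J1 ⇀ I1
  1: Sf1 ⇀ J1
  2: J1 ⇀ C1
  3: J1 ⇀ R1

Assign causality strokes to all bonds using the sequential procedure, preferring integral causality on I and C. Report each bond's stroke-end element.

b0 stroke→I1
b1 stroke→Sf1
b2 stroke→J1
b3 stroke→R1

#1 →Sf1  (Sf1 (Sf) sets flow on bond)
#0 →I1  (I1 outputs flow p/I1)
#2 →J1  (prefer integral on C1)
#3 →R1  (common-e at J1 fixed by 2)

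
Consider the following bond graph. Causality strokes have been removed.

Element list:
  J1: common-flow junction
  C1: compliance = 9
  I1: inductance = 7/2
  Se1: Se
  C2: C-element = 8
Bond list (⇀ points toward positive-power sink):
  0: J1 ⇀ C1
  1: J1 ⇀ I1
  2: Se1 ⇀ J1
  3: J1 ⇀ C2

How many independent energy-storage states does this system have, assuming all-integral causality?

b2 stroke→J1  (Se1: effort source, stroke at far end)
b0 stroke→J1  (prefer integral on C1)
b1 stroke→I1  (I1: I, integral causality)
b3 stroke→J1  (1-jn J1 has f-setter on 1)

3  (C1, C2, I1 all integral)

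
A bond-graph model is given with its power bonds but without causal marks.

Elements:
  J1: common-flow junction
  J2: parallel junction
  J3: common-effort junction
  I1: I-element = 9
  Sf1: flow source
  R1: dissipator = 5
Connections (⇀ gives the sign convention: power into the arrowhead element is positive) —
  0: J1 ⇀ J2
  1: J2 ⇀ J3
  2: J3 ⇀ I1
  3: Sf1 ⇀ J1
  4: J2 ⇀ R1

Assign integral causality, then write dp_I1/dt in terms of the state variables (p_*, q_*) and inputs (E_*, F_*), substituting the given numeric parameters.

dp_I1/dt = 5*F_Sf1 - 5*p_I1/9

b3 |Sf1  (Sf1: flow source, stroke at near end)
b0 |J1  (common-f at J1 fixed by 3)
b2 |I1  (I1: I, integral causality)
b1 |J3  (closing 0-jn rule on J3)
b4 |J2  (J2: last free bond brings effort in)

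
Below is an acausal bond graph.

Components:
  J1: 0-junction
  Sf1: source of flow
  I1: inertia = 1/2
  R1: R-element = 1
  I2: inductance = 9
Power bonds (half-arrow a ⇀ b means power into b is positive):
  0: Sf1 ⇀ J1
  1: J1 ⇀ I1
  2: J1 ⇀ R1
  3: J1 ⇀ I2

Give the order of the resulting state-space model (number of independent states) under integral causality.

2  (I1, I2 all integral)

β0 stroke→Sf1  (Sf1 fixes flow; stroke at Sf1)
β1 stroke→I1  (I1 integral (f out))
β3 stroke→I2  (I2: I, integral causality)
β2 stroke→J1  (only one effort-in slot at J1)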